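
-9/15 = -3/5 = -0.60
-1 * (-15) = 15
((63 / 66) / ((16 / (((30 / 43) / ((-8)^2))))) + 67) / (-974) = -32451899 / 471758848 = -0.07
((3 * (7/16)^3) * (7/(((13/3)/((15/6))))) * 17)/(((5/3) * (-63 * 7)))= -2499/106496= -0.02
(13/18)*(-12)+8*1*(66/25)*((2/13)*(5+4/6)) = 9502/975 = 9.75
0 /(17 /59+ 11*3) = 0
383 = 383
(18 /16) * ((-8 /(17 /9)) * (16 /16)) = -81 /17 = -4.76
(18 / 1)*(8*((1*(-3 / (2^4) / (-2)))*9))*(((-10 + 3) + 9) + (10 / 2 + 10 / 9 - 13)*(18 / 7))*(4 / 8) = -13365 / 14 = -954.64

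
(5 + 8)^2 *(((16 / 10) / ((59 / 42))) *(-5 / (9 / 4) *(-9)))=227136 / 59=3849.76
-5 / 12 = -0.42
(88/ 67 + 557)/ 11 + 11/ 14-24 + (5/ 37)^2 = 389290787/ 14125342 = 27.56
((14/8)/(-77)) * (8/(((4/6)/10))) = -30/11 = -2.73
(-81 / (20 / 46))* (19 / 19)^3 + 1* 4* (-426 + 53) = -1678.30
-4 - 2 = -6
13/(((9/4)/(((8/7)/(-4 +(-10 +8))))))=-1.10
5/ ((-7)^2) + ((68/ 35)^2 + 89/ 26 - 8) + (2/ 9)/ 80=-799651/ 1146600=-0.70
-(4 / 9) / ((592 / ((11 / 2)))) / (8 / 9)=-11 / 2368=-0.00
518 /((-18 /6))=-172.67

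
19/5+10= 69/5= 13.80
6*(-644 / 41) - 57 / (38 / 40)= -6324 / 41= -154.24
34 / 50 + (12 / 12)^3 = 42 / 25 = 1.68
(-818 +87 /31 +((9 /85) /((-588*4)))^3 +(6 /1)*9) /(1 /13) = -90783121192784394881 /9174167371264000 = -9895.52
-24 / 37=-0.65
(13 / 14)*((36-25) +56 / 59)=9165 / 826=11.10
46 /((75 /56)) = 2576 /75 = 34.35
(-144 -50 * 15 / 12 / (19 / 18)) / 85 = -2.39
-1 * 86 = -86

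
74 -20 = 54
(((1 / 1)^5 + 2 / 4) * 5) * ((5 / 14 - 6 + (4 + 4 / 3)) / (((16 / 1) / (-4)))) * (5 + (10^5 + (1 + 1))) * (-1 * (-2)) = 6500455 / 56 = 116079.55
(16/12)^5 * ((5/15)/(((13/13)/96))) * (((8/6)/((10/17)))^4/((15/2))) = 87578116096/184528125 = 474.61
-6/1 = -6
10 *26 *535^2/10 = 7441850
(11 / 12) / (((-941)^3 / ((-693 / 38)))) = 2541 / 126652118392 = 0.00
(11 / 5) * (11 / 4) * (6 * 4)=726 / 5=145.20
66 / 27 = 22 / 9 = 2.44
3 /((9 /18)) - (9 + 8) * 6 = -96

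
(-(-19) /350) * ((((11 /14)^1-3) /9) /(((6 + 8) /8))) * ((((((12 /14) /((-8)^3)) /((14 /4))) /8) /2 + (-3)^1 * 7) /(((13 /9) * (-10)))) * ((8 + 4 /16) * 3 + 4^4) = -278786020113 /89493913600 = -3.12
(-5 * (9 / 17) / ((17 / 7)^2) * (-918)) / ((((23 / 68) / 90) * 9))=4762800 / 391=12181.07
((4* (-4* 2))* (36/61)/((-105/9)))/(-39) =-1152/27755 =-0.04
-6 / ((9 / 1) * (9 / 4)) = -8 / 27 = -0.30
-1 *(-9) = 9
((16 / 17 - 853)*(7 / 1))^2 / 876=10280946025 / 253164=40609.83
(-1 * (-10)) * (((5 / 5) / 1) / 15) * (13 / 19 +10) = 406 / 57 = 7.12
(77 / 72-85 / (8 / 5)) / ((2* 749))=-937 / 26964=-0.03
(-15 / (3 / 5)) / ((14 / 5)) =-125 / 14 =-8.93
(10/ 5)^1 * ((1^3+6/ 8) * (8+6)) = 49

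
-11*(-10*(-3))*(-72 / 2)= 11880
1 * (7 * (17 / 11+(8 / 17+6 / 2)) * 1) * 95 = 623770 / 187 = 3335.67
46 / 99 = 0.46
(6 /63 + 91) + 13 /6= 3917 /42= 93.26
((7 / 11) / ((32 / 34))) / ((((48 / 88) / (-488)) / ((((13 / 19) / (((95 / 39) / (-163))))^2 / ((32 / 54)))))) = -446180343310611 / 208513600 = -2139814.11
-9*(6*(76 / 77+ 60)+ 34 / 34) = -254277 / 77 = -3302.30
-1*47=-47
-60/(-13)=60/13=4.62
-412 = -412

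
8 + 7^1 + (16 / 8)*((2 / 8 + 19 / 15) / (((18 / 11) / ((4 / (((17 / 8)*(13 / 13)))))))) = 42433 / 2295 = 18.49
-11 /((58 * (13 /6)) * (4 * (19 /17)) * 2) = -561 /57304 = -0.01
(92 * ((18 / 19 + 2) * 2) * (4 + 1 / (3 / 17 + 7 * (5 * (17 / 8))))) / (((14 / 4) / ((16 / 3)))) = 638918656 / 192641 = 3316.63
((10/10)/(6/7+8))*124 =14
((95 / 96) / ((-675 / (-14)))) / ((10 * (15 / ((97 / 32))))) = 12901 / 31104000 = 0.00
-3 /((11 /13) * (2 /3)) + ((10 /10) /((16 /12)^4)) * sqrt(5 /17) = -5.15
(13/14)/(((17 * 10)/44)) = 143/595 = 0.24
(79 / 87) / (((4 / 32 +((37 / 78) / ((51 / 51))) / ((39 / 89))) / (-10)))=-3204240 / 426097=-7.52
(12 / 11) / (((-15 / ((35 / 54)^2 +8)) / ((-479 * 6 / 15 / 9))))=23521774 / 1804275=13.04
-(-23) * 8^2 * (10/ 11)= 14720/ 11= 1338.18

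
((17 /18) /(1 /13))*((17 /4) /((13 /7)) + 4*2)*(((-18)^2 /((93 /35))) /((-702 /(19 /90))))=-1209635 /261144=-4.63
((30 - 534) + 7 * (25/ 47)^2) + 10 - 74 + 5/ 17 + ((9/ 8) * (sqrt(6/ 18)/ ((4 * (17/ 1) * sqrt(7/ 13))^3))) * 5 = -565.73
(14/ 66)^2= 49/ 1089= 0.04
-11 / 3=-3.67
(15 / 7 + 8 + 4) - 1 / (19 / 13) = 1790 / 133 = 13.46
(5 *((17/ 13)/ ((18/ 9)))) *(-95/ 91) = -8075/ 2366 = -3.41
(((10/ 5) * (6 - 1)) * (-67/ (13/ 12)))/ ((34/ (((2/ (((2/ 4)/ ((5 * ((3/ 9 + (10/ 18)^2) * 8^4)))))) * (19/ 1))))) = -8342732800/ 459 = -18175888.45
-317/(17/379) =-120143/17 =-7067.24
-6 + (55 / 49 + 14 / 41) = -9113 / 2009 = -4.54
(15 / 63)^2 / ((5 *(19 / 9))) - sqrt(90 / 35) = 5 / 931 - 3 *sqrt(14) / 7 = -1.60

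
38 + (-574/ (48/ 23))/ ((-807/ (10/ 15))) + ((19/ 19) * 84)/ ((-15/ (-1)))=6366341/ 145260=43.83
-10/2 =-5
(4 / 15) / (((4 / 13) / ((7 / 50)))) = 91 / 750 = 0.12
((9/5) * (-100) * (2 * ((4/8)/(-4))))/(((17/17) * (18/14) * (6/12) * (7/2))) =20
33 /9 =11 /3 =3.67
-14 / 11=-1.27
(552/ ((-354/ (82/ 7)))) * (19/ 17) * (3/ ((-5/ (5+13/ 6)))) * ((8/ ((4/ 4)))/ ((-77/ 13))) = -320499296/ 2703085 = -118.57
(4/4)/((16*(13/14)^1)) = 7/104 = 0.07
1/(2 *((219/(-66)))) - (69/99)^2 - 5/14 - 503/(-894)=-35732771/82915371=-0.43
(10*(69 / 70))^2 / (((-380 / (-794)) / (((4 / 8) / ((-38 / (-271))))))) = 512221707 / 707560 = 723.93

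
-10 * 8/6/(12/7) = -70/9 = -7.78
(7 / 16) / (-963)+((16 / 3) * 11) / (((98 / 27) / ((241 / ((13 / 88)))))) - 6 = 258745214453 / 9814896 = 26362.50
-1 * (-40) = 40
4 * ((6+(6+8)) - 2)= 72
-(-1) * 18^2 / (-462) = -54 / 77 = -0.70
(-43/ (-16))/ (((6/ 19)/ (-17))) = -13889/ 96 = -144.68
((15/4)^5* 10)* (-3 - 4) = -51910.40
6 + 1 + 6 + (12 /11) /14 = 1007 /77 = 13.08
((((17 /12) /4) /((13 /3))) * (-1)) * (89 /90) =-1513 /18720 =-0.08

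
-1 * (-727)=727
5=5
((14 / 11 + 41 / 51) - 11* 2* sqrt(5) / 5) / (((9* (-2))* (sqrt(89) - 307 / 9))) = -3377* sqrt(5) / 435200 - 99* sqrt(445) / 435200 + 699* sqrt(89) / 6510592 + 71531 / 19531776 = -0.02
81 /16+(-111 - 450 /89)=-158055 /1424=-110.99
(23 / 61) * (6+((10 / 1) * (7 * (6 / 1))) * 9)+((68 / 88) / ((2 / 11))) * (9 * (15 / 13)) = 1471.64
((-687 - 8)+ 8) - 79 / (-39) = -26714 / 39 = -684.97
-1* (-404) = 404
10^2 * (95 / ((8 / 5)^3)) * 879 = 260953125 / 128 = 2038696.29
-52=-52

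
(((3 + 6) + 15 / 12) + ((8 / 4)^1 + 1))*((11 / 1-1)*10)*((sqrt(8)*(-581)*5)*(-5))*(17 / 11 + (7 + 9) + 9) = 11239445000*sqrt(2) / 11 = 1444997777.50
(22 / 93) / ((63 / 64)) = 1408 / 5859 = 0.24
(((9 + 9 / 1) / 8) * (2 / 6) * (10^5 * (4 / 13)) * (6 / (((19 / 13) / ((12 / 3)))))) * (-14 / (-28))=189473.68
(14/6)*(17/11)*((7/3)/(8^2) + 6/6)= 23681/6336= 3.74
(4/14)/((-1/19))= -5.43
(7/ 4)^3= 343/ 64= 5.36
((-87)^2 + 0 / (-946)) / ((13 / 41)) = 310329 / 13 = 23871.46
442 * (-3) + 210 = -1116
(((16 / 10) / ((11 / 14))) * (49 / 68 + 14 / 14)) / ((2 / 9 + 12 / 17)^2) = 1127763 / 277255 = 4.07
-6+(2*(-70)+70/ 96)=-6973/ 48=-145.27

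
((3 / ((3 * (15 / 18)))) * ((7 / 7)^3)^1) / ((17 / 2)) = 12 / 85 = 0.14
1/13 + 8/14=59/91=0.65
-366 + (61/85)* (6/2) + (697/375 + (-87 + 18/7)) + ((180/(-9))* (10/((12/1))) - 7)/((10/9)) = -41743739/89250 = -467.72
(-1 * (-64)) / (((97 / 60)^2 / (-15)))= -3456000 / 9409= -367.31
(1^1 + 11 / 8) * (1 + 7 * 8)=1083 / 8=135.38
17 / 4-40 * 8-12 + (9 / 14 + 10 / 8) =-2281 / 7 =-325.86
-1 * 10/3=-3.33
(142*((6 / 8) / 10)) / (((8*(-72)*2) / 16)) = -71 / 480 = -0.15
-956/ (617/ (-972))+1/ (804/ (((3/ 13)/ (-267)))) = 864397624279/ 573950676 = 1506.05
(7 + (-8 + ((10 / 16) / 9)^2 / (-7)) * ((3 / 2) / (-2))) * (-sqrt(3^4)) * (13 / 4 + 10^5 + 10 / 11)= -2767789910111 / 236544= -11700951.66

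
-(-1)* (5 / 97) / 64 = 0.00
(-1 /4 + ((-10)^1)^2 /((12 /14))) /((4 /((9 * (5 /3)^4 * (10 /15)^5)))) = 1746250 /6561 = 266.16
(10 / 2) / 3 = 5 / 3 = 1.67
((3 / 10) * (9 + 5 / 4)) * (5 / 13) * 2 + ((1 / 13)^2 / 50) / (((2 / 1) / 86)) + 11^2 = 2084961 / 16900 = 123.37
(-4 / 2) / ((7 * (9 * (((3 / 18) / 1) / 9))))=-1.71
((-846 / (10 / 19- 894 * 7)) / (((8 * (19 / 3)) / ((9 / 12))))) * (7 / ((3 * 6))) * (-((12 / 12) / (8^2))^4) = -2961 / 63829656469504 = -0.00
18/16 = 9/8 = 1.12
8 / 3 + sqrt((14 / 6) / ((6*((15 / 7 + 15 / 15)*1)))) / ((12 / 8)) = 7*sqrt(11) / 99 + 8 / 3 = 2.90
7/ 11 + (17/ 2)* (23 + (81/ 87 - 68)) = -119290/ 319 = -373.95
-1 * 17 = -17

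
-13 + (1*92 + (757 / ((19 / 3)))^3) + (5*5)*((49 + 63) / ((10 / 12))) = 11736136612 / 6859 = 1711056.51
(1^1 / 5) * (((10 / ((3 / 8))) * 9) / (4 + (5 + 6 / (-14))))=28 / 5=5.60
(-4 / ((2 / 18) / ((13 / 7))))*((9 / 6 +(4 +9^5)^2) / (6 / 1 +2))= -816018093657 / 28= -29143503344.89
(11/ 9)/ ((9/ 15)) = 55/ 27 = 2.04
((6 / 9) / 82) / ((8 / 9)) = 3 / 328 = 0.01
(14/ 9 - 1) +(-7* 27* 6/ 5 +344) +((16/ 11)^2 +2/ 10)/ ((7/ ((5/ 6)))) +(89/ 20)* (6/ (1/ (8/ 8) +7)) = 121.37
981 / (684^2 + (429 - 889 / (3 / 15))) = 981 / 463840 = 0.00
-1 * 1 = -1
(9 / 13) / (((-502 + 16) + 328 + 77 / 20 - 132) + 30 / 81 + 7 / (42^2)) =-8505 / 3510754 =-0.00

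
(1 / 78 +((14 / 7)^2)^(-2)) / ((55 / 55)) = 47 / 624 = 0.08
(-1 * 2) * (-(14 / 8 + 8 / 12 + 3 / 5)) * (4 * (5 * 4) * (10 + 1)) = 15928 / 3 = 5309.33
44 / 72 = 11 / 18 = 0.61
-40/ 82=-20/ 41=-0.49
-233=-233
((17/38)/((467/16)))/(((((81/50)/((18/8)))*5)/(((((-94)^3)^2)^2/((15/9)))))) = 32362581407369229600309248/26619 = 1215769991636396168162.19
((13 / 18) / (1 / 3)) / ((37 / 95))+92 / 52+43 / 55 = 1287953 / 158730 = 8.11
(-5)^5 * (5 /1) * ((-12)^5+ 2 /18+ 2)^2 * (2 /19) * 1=-156725668811281250 /1539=-101836042112593.40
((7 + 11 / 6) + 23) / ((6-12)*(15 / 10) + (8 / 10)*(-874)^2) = 955 / 18332754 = 0.00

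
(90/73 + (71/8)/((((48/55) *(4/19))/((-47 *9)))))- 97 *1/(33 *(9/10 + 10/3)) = -1066845602555/52214272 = -20432.07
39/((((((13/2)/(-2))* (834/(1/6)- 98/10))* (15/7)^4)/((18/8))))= -2401/9364125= -0.00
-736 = -736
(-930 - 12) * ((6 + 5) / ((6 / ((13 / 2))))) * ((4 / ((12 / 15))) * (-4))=224510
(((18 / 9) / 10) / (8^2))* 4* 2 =1 / 40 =0.02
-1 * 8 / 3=-8 / 3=-2.67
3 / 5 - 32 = -157 / 5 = -31.40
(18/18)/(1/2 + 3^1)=2/7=0.29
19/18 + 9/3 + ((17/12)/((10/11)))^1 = 2021/360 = 5.61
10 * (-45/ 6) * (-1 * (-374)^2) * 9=94416300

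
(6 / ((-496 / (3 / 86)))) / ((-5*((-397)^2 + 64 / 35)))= 0.00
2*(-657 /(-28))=657 /14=46.93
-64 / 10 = -32 / 5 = -6.40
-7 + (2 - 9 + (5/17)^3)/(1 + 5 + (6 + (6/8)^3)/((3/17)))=-95495807/13328969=-7.16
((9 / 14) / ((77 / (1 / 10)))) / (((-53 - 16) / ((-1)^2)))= -3 / 247940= -0.00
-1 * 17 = -17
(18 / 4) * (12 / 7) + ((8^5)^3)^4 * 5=53637343930306110042542145950260821426655869276426076214 / 7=7662477704329444291791735000000000000000000000000000000.00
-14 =-14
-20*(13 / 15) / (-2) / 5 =26 / 15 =1.73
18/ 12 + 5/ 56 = 1.59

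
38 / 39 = 0.97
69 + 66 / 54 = 632 / 9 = 70.22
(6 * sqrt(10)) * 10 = 60 * sqrt(10) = 189.74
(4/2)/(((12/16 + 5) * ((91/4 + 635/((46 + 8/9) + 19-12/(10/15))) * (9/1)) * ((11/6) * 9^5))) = 27584/2782358115471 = 0.00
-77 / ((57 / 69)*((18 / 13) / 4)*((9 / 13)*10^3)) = -299299 / 769500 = -0.39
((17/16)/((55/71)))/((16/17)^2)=1.55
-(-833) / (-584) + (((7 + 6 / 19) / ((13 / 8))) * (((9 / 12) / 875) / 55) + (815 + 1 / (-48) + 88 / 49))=237724127344477 / 291561270000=815.35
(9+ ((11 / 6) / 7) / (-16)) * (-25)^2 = 3773125 / 672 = 5614.77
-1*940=-940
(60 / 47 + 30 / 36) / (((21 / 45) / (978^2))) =203252850 / 47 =4324528.72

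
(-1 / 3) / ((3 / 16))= -16 / 9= -1.78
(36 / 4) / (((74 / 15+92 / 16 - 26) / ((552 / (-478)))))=149040 / 219641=0.68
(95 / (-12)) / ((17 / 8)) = -190 / 51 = -3.73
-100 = -100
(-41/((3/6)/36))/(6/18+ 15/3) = -1107/2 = -553.50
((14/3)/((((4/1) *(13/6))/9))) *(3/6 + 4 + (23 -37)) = -1197/26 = -46.04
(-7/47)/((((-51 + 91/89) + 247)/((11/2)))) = -0.00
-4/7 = -0.57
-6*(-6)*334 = 12024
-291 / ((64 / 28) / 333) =-678321 / 16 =-42395.06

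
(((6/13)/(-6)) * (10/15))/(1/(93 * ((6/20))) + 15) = -186/54535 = -0.00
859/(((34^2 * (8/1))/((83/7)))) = 71297/64736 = 1.10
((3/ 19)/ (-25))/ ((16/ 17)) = -0.01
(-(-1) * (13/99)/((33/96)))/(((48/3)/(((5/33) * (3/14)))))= 65/83853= 0.00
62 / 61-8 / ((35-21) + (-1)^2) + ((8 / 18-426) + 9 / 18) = -2330903 / 5490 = -424.57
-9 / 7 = -1.29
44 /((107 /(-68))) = -27.96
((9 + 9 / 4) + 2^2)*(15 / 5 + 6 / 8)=57.19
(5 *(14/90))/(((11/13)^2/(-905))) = -983.12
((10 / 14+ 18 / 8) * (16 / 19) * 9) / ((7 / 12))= 35856 / 931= 38.51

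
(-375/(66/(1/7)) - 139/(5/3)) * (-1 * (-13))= -842959/770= -1094.75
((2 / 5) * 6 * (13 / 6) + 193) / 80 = 991 / 400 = 2.48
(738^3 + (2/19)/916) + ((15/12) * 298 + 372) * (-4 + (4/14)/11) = 269324394929231/670054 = 401944313.34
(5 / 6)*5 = 25 / 6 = 4.17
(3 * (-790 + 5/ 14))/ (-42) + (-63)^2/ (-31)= -435219/ 6076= -71.63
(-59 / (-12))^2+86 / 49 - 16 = 70057 / 7056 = 9.93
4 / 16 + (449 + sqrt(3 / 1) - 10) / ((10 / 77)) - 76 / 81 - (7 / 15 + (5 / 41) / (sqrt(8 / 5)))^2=-7* sqrt(10) / 246 + 77* sqrt(3) / 10 + 92028078817 / 27232200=3392.63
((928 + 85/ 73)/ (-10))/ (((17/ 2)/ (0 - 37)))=2509673/ 6205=404.46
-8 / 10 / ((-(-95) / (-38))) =8 / 25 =0.32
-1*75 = -75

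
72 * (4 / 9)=32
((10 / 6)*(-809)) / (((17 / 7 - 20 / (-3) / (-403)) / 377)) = -4301926265 / 20413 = -210744.44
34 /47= 0.72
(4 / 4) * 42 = 42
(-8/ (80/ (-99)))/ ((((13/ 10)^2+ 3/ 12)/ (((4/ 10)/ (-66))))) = -3/ 97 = -0.03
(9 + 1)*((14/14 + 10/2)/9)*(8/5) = 10.67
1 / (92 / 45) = 45 / 92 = 0.49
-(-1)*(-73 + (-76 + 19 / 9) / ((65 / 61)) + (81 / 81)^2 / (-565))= -9409627 / 66105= -142.34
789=789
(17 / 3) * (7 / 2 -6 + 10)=85 / 2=42.50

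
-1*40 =-40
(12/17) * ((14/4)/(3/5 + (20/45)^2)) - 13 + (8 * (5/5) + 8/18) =-72041/49419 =-1.46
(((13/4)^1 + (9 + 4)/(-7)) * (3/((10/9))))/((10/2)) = 1053/1400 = 0.75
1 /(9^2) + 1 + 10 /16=1061 /648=1.64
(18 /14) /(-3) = -3 /7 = -0.43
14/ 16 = 7/ 8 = 0.88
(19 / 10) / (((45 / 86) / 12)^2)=1124192 / 1125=999.28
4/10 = 2/5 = 0.40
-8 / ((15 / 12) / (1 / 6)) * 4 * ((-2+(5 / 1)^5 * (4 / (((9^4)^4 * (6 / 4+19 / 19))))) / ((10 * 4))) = 29648323021589456 / 138976514163888075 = 0.21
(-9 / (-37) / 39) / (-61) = -3 / 29341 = -0.00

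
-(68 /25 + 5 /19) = -1417 /475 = -2.98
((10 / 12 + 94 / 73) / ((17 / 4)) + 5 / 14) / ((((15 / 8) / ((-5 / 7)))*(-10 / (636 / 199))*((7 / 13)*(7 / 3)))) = 245984024 / 2964742795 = 0.08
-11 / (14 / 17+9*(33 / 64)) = -11968 / 5945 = -2.01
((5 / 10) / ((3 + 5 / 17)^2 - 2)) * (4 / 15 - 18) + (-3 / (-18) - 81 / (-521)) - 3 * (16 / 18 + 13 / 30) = -92882633 / 19990770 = -4.65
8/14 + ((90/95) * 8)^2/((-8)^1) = -16700/2527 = -6.61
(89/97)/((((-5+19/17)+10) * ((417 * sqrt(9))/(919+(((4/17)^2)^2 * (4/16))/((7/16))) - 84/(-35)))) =4064611082605/101933856932232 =0.04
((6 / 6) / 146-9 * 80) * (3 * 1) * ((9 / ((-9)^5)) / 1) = 105119 / 319302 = 0.33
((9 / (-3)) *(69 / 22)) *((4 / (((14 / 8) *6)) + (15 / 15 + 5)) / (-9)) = 6.67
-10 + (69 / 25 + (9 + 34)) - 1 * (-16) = 1294 / 25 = 51.76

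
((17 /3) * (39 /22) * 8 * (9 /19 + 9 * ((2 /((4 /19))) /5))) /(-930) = -245973 /161975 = -1.52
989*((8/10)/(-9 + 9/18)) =-7912/85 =-93.08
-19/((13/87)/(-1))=1653/13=127.15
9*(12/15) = 36/5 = 7.20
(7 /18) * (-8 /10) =-14 /45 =-0.31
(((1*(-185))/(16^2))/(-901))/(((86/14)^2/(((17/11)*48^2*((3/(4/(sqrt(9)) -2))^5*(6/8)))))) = -14452537995/137979776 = -104.74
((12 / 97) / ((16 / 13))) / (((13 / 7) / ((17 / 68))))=21 / 1552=0.01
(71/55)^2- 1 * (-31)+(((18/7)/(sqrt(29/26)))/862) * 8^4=36864 * sqrt(754)/87493+98816/3025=44.24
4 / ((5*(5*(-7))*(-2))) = 2 / 175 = 0.01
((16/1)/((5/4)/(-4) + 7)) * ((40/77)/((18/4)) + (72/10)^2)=230432768/1853775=124.30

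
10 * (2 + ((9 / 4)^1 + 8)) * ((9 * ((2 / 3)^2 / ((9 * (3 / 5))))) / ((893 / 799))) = 81.19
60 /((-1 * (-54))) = 10 /9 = 1.11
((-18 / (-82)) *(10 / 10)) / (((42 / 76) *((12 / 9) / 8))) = 2.38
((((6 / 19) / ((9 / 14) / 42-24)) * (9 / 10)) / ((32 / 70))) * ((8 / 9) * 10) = -6860 / 29773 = -0.23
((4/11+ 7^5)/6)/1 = 61627/22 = 2801.23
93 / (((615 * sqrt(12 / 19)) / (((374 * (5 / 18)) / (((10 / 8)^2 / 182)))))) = 8440432 * sqrt(57) / 27675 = 2302.58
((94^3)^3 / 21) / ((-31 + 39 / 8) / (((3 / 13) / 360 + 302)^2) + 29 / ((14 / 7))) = 1881793503606341.73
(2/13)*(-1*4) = -8/13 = -0.62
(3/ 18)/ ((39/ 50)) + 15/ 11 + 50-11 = 52223/ 1287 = 40.58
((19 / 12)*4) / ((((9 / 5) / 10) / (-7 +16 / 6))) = -12350 / 81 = -152.47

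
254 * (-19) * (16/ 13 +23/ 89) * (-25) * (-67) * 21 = -252797830.29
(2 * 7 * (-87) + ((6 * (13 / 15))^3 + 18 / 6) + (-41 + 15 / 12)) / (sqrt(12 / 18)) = -557071 * sqrt(6) / 1000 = -1364.54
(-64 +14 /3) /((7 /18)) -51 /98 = -15003 /98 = -153.09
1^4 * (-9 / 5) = -9 / 5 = -1.80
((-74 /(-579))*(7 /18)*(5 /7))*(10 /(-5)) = -370 /5211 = -0.07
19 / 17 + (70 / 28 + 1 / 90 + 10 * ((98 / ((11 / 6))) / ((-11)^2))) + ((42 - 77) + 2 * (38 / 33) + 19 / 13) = -306947272 / 13236795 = -23.19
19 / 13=1.46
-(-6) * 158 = 948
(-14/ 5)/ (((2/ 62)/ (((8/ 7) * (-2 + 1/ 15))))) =14384/ 75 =191.79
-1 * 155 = -155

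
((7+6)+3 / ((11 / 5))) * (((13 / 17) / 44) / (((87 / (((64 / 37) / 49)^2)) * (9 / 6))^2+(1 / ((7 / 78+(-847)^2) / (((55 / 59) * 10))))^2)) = 375618793894406060560722427904 / 16501882916327924004070530646798157800737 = 0.00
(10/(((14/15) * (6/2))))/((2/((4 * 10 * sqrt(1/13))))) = 500 * sqrt(13)/91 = 19.81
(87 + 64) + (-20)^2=551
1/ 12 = 0.08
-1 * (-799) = 799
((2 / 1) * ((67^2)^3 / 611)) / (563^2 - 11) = 90458382169 / 96830669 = 934.19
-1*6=-6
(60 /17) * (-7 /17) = -420 /289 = -1.45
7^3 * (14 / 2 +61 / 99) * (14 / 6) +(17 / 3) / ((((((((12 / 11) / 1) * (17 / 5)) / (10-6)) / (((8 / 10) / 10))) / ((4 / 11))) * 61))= 6095.47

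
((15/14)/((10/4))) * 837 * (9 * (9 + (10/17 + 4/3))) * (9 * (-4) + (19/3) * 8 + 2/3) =64336842/119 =540645.73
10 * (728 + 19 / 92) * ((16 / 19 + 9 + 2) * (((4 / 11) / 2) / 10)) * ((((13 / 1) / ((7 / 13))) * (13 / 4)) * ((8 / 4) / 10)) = 24604.97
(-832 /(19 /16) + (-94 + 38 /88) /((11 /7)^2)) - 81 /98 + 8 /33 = -10990469827 /14869932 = -739.11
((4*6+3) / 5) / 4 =27 / 20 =1.35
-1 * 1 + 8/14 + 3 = 2.57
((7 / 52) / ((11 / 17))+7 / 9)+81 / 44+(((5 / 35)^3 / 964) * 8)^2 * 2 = 24859078178318 / 8794291809303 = 2.83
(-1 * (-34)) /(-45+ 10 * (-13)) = -34 /175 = -0.19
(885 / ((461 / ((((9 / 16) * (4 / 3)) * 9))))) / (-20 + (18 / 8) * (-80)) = -0.06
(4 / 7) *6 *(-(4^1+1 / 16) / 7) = -195 / 98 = -1.99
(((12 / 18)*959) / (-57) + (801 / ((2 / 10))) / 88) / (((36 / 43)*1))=22191053 / 541728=40.96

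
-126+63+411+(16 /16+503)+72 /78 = 11088 /13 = 852.92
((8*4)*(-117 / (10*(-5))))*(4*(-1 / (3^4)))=-832 / 225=-3.70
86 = 86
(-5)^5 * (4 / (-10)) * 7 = 8750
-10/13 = -0.77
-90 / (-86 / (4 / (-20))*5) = -9 / 215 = -0.04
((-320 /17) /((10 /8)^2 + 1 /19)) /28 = -24320 /58429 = -0.42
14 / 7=2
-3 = -3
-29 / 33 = -0.88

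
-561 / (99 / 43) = -731 / 3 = -243.67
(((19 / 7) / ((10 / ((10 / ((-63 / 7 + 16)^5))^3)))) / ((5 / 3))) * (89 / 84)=8455 / 232630513987207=0.00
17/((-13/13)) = -17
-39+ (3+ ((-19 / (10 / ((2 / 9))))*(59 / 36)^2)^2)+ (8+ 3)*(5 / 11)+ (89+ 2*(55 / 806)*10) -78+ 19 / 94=-1104652999142539 / 64422553478400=-17.15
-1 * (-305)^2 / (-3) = 93025 / 3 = 31008.33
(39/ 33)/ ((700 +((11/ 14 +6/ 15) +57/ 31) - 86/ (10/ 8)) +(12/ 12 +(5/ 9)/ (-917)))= 33259590/ 17876932403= 0.00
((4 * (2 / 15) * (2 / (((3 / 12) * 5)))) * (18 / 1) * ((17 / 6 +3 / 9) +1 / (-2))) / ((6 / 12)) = 2048 / 25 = 81.92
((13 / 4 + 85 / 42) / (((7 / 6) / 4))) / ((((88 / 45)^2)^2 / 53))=96278574375 / 1469253632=65.53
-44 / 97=-0.45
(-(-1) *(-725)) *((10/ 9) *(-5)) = 36250/ 9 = 4027.78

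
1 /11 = 0.09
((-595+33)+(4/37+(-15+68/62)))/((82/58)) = -19152673/47027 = -407.27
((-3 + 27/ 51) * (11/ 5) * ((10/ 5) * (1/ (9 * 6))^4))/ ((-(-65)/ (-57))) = 1463/ 1304982900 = 0.00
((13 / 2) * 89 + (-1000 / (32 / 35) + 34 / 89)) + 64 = -160509 / 356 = -450.87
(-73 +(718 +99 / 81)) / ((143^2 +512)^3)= 5816 / 82885488873129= 0.00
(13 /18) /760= 13 /13680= 0.00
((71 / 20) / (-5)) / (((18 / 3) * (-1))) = 0.12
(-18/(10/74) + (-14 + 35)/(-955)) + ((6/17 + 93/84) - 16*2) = -74442887/454580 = -163.76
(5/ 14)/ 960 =1/ 2688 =0.00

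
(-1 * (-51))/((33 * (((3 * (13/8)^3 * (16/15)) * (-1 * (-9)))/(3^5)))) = 73440/24167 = 3.04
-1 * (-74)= 74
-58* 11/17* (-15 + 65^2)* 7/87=-648340/51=-12712.55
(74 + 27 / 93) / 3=2303 / 93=24.76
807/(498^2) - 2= -2.00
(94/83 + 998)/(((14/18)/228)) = 170168256/581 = 292888.56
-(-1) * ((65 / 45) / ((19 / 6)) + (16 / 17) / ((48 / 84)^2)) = 3.34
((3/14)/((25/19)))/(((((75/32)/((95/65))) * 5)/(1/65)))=5776/18484375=0.00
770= 770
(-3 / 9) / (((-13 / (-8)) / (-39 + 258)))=-584 / 13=-44.92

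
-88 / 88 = -1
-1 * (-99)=99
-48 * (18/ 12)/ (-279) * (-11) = -88/ 31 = -2.84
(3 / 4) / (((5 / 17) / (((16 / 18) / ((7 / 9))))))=102 / 35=2.91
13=13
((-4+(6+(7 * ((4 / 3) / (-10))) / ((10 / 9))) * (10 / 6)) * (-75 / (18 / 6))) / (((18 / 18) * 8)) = -115 / 8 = -14.38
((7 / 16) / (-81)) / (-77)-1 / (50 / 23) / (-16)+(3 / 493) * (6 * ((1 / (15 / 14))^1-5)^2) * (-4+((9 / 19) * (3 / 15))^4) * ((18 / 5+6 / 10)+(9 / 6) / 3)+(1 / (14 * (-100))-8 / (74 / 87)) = -45196338935459754607 / 2180368396552500000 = -20.73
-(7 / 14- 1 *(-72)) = -145 / 2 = -72.50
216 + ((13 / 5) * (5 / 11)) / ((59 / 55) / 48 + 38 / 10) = 2182776 / 10091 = 216.31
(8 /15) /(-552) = -1 /1035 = -0.00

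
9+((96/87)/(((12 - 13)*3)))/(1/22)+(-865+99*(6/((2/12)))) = 234892/87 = 2699.91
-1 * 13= -13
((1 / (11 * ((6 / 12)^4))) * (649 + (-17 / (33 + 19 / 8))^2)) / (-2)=-415970056 / 880979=-472.17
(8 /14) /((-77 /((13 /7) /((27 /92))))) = -0.05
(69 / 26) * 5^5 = 215625 / 26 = 8293.27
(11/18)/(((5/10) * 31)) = 11/279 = 0.04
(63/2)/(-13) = -63/26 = -2.42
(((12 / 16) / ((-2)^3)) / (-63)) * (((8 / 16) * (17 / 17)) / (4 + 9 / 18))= 1 / 6048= 0.00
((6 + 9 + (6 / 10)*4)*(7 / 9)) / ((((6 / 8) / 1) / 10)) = 1624 / 9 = 180.44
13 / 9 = 1.44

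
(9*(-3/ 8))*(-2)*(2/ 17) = 27/ 34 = 0.79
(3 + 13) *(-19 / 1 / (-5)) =304 / 5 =60.80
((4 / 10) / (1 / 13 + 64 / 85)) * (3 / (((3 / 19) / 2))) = 16796 / 917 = 18.32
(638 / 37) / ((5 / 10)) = 1276 / 37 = 34.49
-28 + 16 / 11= -292 / 11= -26.55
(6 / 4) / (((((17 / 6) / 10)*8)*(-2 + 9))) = 45 / 476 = 0.09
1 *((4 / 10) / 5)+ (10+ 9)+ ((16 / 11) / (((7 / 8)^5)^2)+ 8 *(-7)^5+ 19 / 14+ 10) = -20883682893560919 / 155361386950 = -134420.03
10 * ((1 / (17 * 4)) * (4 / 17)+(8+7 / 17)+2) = 104.15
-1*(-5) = 5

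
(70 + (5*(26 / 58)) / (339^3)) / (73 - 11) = 79085184635 / 70046877762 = 1.13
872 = 872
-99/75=-33/25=-1.32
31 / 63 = 0.49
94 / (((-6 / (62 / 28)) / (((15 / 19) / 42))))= -7285 / 11172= -0.65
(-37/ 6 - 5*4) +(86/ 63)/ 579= -1908791/ 72954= -26.16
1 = 1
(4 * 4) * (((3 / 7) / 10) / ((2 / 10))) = 24 / 7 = 3.43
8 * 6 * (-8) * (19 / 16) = -456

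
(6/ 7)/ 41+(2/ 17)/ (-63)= 0.02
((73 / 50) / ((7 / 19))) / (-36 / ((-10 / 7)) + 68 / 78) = 0.15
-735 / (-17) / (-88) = -735 / 1496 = -0.49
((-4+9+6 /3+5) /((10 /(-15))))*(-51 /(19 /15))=13770 /19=724.74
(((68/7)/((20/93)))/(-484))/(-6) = 527/33880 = 0.02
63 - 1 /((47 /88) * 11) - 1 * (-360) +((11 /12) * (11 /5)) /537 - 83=339.83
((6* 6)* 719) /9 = 2876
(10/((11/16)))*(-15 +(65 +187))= 37920/11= 3447.27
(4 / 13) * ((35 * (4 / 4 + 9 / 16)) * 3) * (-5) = -13125 / 52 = -252.40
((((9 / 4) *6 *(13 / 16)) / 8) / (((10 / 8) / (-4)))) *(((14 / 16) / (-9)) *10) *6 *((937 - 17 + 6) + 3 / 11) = 8344791 / 352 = 23706.79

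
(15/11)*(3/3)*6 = 90/11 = 8.18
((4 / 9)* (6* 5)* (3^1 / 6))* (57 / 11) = 380 / 11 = 34.55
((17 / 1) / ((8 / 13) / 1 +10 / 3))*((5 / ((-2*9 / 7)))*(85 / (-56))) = 93925 / 7392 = 12.71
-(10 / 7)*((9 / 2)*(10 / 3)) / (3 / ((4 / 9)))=-200 / 63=-3.17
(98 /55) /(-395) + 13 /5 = 56387 /21725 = 2.60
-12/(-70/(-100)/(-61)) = 7320/7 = 1045.71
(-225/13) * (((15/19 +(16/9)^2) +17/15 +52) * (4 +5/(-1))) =2196280/2223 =987.98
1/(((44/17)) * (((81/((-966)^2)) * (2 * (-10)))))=-440657/1980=-222.55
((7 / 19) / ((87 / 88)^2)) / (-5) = -54208 / 719055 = -0.08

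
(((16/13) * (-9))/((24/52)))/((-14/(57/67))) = 684/469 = 1.46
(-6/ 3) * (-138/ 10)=138/ 5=27.60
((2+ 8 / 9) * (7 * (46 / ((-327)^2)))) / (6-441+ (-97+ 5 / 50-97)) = -83720 / 6052288329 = -0.00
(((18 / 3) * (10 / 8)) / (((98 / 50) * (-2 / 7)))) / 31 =-375 / 868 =-0.43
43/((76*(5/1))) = 43/380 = 0.11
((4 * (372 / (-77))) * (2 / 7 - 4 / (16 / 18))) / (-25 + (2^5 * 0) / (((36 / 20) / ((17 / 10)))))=-43896 / 13475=-3.26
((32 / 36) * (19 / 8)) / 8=19 / 72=0.26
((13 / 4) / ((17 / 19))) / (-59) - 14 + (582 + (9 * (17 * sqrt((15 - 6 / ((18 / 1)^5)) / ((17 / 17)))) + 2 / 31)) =70643663 / 124372 + 17 * sqrt(14171757) / 108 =1160.57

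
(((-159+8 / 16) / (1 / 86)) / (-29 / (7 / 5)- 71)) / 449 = 95417 / 288258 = 0.33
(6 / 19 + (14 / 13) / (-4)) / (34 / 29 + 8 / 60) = 10005 / 280592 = 0.04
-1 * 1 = -1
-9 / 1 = -9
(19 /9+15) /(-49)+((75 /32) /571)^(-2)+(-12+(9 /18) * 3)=1557756467 /26250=59343.10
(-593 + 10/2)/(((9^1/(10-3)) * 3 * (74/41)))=-28126/333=-84.46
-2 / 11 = -0.18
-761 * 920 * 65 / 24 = -5688475 / 3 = -1896158.33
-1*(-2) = 2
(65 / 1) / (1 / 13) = 845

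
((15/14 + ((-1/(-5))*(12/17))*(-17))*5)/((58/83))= -7719/812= -9.51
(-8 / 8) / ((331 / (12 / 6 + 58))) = -60 / 331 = -0.18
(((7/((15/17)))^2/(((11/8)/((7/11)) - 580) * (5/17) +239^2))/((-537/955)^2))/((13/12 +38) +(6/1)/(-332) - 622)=-163281014232224/27232515827906706837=-0.00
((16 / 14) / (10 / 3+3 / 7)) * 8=192 / 79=2.43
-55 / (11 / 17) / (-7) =85 / 7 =12.14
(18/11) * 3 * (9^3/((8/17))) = 334611/44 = 7604.80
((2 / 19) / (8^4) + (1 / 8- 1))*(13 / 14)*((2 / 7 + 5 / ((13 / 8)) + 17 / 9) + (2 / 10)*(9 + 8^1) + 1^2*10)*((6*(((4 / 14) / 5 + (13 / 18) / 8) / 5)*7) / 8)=-35780152447 / 15253504000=-2.35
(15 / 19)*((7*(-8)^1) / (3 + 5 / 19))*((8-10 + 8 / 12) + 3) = -700 / 31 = -22.58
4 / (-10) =-2 / 5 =-0.40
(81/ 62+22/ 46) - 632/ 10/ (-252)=914329/ 449190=2.04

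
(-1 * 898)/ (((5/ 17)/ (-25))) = 76330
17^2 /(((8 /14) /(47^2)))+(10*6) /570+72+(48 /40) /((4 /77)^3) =3422534901 /3040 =1125833.85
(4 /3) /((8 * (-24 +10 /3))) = -1 /124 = -0.01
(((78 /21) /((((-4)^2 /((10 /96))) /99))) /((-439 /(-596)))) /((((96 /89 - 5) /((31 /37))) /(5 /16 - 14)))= 193112052705 /20317004288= 9.50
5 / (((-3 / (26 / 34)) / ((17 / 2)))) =-65 / 6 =-10.83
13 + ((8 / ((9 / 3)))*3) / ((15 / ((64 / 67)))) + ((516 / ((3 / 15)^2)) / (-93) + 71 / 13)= -48495964 / 405015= -119.74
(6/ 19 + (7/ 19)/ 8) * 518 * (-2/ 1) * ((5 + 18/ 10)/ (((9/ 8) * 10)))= -193732/ 855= -226.59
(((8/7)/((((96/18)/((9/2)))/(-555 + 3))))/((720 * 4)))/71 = -207/79520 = -0.00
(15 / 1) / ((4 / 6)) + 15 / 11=525 / 22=23.86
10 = 10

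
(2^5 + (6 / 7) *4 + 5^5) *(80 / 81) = 1769840 / 567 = 3121.41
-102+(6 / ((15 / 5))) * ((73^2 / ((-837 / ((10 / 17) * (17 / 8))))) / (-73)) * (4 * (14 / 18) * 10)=-717266 / 7533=-95.22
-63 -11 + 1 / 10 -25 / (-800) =-11819 / 160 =-73.87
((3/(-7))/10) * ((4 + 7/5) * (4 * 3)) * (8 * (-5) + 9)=15066/175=86.09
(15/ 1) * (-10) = -150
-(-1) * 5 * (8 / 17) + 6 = 142 / 17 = 8.35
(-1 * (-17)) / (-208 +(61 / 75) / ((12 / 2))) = -7650 / 93539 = -0.08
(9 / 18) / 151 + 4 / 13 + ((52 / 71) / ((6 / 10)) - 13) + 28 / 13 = -7789133 / 836238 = -9.31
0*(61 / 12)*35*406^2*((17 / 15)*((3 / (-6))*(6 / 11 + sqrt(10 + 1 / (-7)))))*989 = 0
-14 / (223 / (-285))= 3990 / 223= 17.89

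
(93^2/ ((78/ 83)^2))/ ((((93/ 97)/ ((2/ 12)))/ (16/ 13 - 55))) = -4826646959/ 52728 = -91538.59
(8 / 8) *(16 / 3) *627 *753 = 2518032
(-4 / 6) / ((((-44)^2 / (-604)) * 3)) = 151 / 2178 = 0.07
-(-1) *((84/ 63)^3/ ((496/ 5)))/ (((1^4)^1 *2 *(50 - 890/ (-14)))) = 14/ 133083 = 0.00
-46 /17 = -2.71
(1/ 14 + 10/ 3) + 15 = 773/ 42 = 18.40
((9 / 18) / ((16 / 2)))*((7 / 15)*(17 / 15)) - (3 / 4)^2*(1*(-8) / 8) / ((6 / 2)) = 397 / 1800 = 0.22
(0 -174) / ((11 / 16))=-2784 / 11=-253.09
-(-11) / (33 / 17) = 17 / 3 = 5.67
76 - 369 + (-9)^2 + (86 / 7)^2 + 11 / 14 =-5907 / 98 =-60.28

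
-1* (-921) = 921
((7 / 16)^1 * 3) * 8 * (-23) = -241.50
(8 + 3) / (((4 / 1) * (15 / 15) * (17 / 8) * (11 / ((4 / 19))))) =0.02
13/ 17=0.76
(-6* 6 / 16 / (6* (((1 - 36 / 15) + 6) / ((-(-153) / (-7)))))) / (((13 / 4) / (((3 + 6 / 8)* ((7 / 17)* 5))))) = 10125 / 2392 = 4.23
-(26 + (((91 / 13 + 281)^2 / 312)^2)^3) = -1703893329976781106890 / 4826809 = -353006164108996.46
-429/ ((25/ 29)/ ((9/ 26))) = -8613/ 50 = -172.26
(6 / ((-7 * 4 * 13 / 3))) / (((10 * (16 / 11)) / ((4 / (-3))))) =33 / 7280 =0.00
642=642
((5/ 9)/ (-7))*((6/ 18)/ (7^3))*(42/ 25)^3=-8/ 21875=-0.00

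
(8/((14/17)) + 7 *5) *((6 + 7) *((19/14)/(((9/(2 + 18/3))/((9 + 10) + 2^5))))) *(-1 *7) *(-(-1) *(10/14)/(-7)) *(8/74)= 2761.61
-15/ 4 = -3.75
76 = 76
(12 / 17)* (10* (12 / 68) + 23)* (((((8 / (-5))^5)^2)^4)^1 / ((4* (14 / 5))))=839407479338174373738754158567037599744 / 3679815563373267650604248046875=228111291.15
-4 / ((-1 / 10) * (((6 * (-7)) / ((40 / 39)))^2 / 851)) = 13616000 / 670761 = 20.30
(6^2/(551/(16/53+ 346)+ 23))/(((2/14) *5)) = 243432/118775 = 2.05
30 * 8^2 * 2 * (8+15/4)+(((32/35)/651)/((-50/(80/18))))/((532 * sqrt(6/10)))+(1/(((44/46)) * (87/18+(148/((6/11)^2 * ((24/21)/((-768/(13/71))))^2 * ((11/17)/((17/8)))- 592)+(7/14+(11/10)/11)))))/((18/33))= 13916075316029366555/308421127429782- 32 * sqrt(15)/409104675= 45120.37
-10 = -10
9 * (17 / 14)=153 / 14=10.93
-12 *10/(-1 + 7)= -20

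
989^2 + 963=979084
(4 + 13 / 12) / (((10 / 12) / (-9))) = -549 / 10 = -54.90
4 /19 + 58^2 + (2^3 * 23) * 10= 98880 /19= 5204.21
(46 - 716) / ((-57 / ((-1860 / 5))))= -83080 / 19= -4372.63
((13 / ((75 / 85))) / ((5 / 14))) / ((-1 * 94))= -1547 / 3525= -0.44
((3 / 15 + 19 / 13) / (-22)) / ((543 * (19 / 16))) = -288 / 2458885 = -0.00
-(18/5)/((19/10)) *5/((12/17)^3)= -24565/912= -26.94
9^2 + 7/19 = 1546/19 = 81.37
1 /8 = 0.12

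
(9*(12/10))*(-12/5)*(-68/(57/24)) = 352512/475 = 742.13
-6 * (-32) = 192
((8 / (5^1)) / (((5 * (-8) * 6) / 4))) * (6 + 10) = -32 / 75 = -0.43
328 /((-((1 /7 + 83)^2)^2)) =-0.00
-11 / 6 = -1.83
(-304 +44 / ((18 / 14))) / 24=-607 / 54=-11.24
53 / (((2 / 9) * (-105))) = -159 / 70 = -2.27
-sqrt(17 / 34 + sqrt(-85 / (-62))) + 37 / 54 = 37 / 54-sqrt(1922 + 62 * sqrt(5270)) / 62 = -0.61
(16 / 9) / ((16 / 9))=1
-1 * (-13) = 13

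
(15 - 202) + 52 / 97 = -18087 / 97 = -186.46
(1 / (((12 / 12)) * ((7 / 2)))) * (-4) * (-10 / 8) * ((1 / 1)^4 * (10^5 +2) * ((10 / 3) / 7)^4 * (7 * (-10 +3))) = -476200000 / 1323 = -359939.53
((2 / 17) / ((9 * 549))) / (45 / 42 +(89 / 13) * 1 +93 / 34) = 0.00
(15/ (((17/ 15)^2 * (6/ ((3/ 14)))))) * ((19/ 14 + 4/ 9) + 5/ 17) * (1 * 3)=5050125/ 1925896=2.62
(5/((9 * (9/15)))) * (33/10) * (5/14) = 275/252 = 1.09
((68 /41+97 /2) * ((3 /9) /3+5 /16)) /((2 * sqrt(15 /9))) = 27877 * sqrt(15) /13120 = 8.23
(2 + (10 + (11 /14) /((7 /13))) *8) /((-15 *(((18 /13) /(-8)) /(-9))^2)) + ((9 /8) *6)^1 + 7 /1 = -3307001 /196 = -16872.45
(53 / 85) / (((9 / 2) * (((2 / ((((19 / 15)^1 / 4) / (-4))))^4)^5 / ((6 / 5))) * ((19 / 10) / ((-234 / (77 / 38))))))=-25899491712249165195222009089 / 28738438385136163274137409842839552000000000000000000000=-0.00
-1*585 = -585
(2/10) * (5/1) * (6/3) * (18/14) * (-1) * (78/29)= -1404/203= -6.92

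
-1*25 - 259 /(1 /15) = -3910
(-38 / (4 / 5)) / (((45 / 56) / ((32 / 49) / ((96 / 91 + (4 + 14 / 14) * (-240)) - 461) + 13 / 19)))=-18317468 / 453165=-40.42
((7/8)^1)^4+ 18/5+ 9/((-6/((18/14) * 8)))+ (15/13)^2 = -240122821/24227840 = -9.91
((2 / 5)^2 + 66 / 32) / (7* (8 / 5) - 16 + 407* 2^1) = 127 / 46240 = 0.00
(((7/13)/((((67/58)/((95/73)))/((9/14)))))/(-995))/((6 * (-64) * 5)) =1653/8097930880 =0.00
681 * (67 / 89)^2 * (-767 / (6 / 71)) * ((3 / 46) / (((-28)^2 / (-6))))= 499426617339 / 285662944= 1748.31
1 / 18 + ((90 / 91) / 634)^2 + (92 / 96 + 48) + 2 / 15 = 14723220222437 / 299573787240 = 49.15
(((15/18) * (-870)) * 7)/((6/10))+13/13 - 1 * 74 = -25594/3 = -8531.33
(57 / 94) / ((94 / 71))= 4047 / 8836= 0.46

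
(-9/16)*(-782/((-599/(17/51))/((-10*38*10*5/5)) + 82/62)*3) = 155451825/211507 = 734.97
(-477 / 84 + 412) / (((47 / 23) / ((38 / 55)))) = 4971749 / 36190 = 137.38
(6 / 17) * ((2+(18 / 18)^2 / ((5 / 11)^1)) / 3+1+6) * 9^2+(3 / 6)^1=40909 / 170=240.64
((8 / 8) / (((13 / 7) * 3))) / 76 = 7 / 2964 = 0.00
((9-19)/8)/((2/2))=-5/4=-1.25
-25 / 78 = -0.32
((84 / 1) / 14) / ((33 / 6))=12 / 11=1.09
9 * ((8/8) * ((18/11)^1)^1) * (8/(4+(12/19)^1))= 25.44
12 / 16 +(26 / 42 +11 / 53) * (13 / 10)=8123 / 4452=1.82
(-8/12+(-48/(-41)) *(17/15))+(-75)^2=3459781/615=5625.66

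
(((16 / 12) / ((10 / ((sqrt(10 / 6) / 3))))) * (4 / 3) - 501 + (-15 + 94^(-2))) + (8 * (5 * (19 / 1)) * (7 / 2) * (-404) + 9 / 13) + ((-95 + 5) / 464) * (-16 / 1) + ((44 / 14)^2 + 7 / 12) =-263238932228345 / 244841142 + 8 * sqrt(15) / 405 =-1075141.67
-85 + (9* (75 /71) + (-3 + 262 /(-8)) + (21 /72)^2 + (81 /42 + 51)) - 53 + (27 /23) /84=-732270281 /6584256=-111.22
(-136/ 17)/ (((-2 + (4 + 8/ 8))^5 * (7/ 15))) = -40/ 567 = -0.07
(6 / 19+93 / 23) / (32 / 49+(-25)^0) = 31115 / 11799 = 2.64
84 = 84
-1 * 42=-42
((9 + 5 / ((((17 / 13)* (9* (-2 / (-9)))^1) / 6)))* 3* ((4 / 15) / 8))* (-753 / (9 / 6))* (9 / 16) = -196533 / 340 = -578.04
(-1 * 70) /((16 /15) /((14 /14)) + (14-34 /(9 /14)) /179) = -281925 /3421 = -82.41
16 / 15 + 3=61 / 15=4.07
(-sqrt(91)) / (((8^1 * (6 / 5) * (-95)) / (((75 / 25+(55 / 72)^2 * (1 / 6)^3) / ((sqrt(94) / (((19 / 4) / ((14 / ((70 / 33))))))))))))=16811285 * sqrt(8554) / 666901610496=0.00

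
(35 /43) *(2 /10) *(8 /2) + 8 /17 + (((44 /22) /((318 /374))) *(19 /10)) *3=2814543 /193715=14.53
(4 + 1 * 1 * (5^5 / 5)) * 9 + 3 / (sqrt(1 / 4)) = 5667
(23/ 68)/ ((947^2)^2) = 23/ 54690114008708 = 0.00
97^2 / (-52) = -9409 / 52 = -180.94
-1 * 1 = -1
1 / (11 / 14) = 14 / 11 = 1.27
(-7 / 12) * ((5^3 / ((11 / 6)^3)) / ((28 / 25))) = -28125 / 2662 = -10.57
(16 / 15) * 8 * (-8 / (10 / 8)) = -4096 / 75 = -54.61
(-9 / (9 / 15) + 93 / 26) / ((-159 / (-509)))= -50391 / 1378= -36.57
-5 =-5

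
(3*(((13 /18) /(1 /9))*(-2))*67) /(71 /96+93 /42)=-1755936 /1985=-884.60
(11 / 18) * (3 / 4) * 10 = 55 / 12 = 4.58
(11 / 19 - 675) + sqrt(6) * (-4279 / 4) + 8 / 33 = -4279 * sqrt(6) / 4 - 422710 / 627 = -3294.52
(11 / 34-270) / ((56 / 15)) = -137535 / 1904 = -72.23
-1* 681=-681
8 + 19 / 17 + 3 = 206 / 17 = 12.12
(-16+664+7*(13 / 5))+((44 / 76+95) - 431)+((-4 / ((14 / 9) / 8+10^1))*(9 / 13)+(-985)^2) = 439899430909 / 453245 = 970555.51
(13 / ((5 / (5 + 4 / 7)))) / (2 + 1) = 169 / 35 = 4.83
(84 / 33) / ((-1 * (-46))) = 0.06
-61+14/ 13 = -779/ 13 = -59.92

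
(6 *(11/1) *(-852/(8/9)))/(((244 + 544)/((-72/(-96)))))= -189783/3152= -60.21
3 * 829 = 2487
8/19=0.42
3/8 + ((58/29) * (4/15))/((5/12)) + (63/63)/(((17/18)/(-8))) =-23173/3400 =-6.82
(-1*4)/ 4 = -1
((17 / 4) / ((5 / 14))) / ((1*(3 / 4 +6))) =1.76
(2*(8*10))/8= 20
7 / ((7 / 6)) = 6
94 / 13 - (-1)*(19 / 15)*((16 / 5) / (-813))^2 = 23299220482 / 3222223875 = 7.23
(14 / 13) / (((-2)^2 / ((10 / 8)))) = 35 / 104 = 0.34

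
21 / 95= 0.22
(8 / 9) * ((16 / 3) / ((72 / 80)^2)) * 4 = 51200 / 2187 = 23.41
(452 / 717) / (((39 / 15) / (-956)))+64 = -6544 / 39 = -167.79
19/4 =4.75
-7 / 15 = -0.47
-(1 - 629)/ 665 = 628/ 665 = 0.94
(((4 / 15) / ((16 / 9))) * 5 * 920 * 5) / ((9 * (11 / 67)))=77050 / 33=2334.85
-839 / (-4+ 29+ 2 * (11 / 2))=-839 / 36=-23.31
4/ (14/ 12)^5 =31104/ 16807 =1.85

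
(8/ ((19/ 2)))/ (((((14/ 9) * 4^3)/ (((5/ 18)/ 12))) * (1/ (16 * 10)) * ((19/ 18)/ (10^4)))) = 750000/ 2527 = 296.79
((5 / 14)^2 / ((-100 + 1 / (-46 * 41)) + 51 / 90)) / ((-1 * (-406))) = -353625 / 111923007392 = -0.00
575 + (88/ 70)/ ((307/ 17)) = 6179123/ 10745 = 575.07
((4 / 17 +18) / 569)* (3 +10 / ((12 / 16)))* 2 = 30380 / 29019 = 1.05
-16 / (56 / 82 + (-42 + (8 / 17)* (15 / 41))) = 5576 / 14339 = 0.39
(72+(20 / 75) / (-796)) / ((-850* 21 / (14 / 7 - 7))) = 214919 / 10656450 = 0.02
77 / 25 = 3.08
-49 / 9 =-5.44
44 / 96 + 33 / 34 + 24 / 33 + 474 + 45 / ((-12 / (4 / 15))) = 2132501 / 4488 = 475.16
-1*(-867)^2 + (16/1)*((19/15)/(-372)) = -1048606231/1395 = -751689.05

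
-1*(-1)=1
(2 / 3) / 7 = 2 / 21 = 0.10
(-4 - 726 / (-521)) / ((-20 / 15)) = 2037 / 1042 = 1.95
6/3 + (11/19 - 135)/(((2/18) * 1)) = -1207.79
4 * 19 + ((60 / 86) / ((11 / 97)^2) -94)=188616 / 5203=36.25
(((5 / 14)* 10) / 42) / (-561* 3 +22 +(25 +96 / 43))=-1075 / 20654088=-0.00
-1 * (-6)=6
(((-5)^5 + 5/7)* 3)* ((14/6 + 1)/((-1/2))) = 437400/7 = 62485.71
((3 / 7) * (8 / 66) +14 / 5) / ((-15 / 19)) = -6954 / 1925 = -3.61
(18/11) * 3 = 4.91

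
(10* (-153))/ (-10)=153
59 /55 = 1.07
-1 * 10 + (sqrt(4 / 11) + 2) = -8 + 2 * sqrt(11) / 11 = -7.40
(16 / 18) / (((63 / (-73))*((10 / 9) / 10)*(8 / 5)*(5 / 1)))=-1.16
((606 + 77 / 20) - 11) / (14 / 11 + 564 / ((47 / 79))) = 131747 / 208840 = 0.63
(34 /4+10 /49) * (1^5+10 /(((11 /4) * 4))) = 2559 /154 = 16.62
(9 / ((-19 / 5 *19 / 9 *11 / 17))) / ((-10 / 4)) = 2754 / 3971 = 0.69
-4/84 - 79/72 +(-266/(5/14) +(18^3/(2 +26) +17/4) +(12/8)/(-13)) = -17478263/32760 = -533.52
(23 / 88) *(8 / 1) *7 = 161 / 11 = 14.64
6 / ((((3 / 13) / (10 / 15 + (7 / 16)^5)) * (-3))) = -5.92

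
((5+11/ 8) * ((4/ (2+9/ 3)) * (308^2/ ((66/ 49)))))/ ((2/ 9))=8081766/ 5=1616353.20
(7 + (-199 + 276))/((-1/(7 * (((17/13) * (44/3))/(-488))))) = 18326/793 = 23.11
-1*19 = -19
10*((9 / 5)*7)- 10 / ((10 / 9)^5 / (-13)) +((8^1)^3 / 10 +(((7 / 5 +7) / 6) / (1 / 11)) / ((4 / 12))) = 3001637 / 10000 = 300.16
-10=-10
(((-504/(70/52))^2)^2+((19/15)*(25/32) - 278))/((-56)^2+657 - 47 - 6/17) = 20042113899601567/3820560000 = 5245857.65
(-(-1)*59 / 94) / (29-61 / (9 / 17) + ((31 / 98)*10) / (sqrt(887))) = -438775153236 / 60274889285689-36296505*sqrt(887) / 120549778571378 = -0.01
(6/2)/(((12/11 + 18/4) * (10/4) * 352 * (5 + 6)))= 1/18040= 0.00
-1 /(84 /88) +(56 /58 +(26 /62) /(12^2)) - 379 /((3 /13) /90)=-133944311281 /906192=-147810.08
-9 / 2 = -4.50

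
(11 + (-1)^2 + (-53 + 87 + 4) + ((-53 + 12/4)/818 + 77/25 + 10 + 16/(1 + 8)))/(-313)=-5962912/28803825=-0.21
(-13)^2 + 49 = 218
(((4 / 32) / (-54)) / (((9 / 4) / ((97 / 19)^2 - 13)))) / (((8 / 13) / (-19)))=0.41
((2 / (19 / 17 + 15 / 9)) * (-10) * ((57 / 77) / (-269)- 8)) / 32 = 1.80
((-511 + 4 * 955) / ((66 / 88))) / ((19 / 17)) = 75004 / 19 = 3947.58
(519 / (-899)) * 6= -3114 / 899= -3.46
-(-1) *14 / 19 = 14 / 19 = 0.74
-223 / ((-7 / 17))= 3791 / 7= 541.57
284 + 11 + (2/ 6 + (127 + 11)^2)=19339.33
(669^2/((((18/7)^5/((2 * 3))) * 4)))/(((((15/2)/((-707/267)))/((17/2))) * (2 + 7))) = -10045423746757/5045146560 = -1991.11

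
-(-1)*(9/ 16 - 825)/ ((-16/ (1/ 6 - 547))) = -14426557/ 512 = -28176.87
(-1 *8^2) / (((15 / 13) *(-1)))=55.47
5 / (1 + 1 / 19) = 19 / 4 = 4.75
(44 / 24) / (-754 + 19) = -11 / 4410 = -0.00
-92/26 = -3.54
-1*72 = -72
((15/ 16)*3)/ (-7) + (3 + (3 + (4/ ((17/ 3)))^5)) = 918119523/ 159023984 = 5.77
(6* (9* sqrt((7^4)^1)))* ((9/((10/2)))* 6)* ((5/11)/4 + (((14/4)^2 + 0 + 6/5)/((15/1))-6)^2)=102781505799/137500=747501.86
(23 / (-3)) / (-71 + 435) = -23 / 1092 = -0.02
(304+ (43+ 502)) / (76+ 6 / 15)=11.11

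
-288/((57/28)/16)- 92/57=-129116/57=-2265.19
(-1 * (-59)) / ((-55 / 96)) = -5664 / 55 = -102.98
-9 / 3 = -3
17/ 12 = 1.42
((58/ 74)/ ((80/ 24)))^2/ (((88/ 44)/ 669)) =5063661/ 273800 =18.49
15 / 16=0.94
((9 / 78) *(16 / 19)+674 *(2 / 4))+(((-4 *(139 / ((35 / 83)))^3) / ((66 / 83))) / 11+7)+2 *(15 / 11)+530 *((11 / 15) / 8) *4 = -20986891384769227 / 1281405125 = -16378029.85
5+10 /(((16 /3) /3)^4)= 196645 /32768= 6.00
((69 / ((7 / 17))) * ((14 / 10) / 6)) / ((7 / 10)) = 55.86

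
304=304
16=16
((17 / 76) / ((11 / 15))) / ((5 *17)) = 3 / 836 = 0.00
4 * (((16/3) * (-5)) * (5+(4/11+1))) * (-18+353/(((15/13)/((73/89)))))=-1393132160/8811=-158112.83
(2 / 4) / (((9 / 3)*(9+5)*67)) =1 / 5628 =0.00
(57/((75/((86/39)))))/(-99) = -1634/96525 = -0.02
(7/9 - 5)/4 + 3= 35/18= 1.94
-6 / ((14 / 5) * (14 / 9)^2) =-1215 / 1372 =-0.89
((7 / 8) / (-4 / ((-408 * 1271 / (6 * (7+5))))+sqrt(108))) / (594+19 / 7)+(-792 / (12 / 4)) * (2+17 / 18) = -109142326157459159 / 140406079961064+22876260001 * sqrt(3) / 280812159922128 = -777.33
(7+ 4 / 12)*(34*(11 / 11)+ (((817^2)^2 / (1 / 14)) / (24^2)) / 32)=34306703961101 / 13824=2481677080.52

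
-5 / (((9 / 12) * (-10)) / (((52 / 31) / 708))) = 26 / 16461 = 0.00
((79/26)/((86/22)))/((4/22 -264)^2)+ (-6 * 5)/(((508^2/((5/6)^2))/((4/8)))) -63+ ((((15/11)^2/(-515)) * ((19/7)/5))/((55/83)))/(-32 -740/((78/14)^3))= -592743421731405252868023361819/9408633557921925416010841920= -63.00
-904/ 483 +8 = 2960/ 483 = 6.13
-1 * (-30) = 30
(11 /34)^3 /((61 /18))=11979 /1198772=0.01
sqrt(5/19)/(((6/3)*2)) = sqrt(95)/76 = 0.13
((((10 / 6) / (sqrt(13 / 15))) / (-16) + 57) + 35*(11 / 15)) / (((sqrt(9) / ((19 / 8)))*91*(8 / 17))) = 1.53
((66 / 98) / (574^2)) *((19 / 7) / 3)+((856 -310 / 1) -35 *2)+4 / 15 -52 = 719197348687 / 1695154020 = 424.27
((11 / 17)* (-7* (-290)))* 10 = 223300 / 17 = 13135.29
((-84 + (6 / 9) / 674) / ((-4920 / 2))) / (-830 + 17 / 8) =-0.00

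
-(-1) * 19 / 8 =19 / 8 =2.38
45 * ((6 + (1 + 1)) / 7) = 360 / 7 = 51.43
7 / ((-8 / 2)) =-7 / 4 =-1.75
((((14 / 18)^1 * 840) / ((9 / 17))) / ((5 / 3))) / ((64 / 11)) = 9163 / 72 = 127.26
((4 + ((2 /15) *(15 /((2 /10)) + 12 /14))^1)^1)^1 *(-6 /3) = -988 /35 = -28.23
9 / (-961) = -9 / 961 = -0.01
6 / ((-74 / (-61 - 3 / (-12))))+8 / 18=7153 / 1332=5.37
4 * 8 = 32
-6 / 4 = -3 / 2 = -1.50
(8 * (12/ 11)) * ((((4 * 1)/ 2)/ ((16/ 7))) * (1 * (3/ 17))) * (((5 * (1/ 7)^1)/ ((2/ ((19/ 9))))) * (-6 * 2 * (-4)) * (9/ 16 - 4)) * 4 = -11400/ 17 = -670.59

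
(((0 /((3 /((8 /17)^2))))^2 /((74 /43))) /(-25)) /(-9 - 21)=0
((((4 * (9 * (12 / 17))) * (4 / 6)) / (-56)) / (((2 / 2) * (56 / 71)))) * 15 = -9585 / 1666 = -5.75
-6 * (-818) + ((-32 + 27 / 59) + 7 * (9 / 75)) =7194014 / 1475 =4877.30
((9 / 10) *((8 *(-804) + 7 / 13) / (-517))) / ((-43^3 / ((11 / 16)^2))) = -8277291 / 124361669120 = -0.00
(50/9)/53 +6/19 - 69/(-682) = 3225131/6180966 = 0.52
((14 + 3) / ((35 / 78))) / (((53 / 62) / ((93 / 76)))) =1911429 / 35245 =54.23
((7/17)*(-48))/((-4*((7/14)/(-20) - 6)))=-3360/4097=-0.82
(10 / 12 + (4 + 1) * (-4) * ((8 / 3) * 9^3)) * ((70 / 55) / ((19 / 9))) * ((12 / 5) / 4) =-2939265 / 209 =-14063.47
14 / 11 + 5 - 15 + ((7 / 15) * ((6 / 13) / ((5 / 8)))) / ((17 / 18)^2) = -8617632 / 1033175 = -8.34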